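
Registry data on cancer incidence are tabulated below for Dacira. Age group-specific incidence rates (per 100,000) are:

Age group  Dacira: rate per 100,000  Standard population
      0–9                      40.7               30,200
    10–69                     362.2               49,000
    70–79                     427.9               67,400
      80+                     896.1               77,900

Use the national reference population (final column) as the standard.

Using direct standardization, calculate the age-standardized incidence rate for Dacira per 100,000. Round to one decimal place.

Standard total = 224,500; weights = 0.1345, 0.2183, 0.3002, 0.3470.
Standardized rate: 0.1345×40.7 + 0.2183×362.2 + 0.3002×427.9 + 0.3470×896.1 = 523.9358 per 100,000.

523.9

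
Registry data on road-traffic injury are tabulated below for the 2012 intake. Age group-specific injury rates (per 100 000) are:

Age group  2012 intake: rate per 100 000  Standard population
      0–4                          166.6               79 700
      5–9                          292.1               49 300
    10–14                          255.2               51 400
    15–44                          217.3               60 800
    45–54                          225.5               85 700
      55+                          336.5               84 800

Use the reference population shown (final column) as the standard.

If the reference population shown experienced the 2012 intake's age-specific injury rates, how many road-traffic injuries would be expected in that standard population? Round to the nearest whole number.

1019

Expected road-traffic injuries = Σ (standard pop × age-specific rate ÷ 100 000)
= 79 700×166.6/100 000 + 49 300×292.1/100 000 + 51 400×255.2/100 000 + 60 800×217.3/100 000 + 85 700×225.5/100 000 + 84 800×336.5/100 000
= 132.78 + 144.01 + 131.17 + 132.12 + 193.25 + 285.35 = 1018.68.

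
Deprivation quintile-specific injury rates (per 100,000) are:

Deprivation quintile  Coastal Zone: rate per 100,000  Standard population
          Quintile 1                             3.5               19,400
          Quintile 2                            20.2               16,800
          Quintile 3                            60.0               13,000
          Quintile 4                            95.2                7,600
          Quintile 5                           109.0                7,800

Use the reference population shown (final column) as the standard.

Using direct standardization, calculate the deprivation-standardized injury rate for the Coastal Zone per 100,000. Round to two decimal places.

42.74

Standard total = 64,600; weights = 0.3003, 0.2601, 0.2012, 0.1176, 0.1207.
Standardized rate: 0.3003×3.5 + 0.2601×20.2 + 0.2012×60.0 + 0.1176×95.2 + 0.1207×109.0 = 42.7396 per 100,000.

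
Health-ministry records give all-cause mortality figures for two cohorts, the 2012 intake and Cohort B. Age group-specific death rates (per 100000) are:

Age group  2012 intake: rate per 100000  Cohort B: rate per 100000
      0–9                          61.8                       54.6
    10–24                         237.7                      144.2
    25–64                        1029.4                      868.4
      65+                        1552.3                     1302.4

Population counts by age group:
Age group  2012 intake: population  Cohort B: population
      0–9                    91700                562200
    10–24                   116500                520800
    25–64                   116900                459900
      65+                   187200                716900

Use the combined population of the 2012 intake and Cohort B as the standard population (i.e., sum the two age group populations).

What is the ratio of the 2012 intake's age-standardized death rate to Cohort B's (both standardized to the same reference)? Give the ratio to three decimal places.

1.212

Combined standard total = 2772100; weights = 0.2359, 0.2299, 0.2081, 0.3261.
The 2012 intake: 0.2359×61.8 + 0.2299×237.7 + 0.2081×1029.4 + 0.3261×1552.3 = 789.6864 per 100000.
Cohort B: 0.2359×54.6 + 0.2299×144.2 + 0.2081×868.4 + 0.3261×1302.4 = 651.4897 per 100000.
Ratio = 789.6864 ÷ 651.4897 = 1.21212.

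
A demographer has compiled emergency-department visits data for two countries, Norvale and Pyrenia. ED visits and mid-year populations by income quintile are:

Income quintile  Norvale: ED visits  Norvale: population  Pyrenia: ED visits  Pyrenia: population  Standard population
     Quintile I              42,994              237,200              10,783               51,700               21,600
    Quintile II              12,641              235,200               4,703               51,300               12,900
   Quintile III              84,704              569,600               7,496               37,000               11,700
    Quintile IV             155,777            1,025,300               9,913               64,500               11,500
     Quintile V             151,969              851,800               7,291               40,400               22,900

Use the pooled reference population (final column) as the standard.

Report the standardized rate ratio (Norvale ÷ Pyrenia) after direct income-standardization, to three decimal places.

Income-specific rates per 1,000 for Norvale: 181.256, 53.746, 148.708, 151.933, 178.409.
For Pyrenia: 208.569, 91.676, 202.595, 153.690, 180.470.
Standard total = 80,600; weights = 0.2680, 0.1600, 0.1452, 0.1427, 0.2841.
Norvale: 0.2680×181.256 + 0.1600×53.746 + 0.1452×148.708 + 0.1427×151.933 + 0.2841×178.409 = 151.1308 per 1,000.
Pyrenia: 0.2680×208.569 + 0.1600×91.676 + 0.1452×202.595 + 0.1427×153.690 + 0.2841×180.470 = 173.1795 per 1,000.
Ratio = 151.1308 ÷ 173.1795 = 0.87268.

0.873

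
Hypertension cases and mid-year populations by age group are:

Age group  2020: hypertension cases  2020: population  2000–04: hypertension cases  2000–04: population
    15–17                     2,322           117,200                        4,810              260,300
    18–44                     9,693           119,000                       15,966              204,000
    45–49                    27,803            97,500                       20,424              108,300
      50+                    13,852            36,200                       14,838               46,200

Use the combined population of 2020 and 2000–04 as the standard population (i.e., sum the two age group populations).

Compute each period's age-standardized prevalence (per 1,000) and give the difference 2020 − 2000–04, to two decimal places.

26.78

Age-specific rates per 1,000 for 2020: 19.812, 81.454, 285.159, 382.652.
For 2000–04: 18.479, 78.265, 188.587, 321.169.
Combined standard total = 988,700; weights = 0.3818, 0.3267, 0.2082, 0.0833.
2020: 0.3818×19.812 + 0.3267×81.454 + 0.2082×285.159 + 0.0833×382.652 = 125.4222 per 1,000.
2000–04: 0.3818×18.479 + 0.3267×78.265 + 0.2082×188.587 + 0.0833×321.169 = 98.6455 per 1,000.
Difference = 125.4222 − 98.6455 = 26.7768.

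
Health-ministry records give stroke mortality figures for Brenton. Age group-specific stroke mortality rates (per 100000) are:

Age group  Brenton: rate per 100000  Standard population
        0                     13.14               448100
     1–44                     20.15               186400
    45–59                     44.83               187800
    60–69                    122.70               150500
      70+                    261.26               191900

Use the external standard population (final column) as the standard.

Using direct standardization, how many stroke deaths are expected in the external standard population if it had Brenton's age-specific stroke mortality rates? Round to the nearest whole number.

867

Expected stroke deaths = Σ (standard pop × age-specific rate ÷ 100000)
= 448100×13.14/100000 + 186400×20.15/100000 + 187800×44.83/100000 + 150500×122.70/100000 + 191900×261.26/100000
= 58.88 + 37.56 + 84.19 + 184.66 + 501.36 = 866.65.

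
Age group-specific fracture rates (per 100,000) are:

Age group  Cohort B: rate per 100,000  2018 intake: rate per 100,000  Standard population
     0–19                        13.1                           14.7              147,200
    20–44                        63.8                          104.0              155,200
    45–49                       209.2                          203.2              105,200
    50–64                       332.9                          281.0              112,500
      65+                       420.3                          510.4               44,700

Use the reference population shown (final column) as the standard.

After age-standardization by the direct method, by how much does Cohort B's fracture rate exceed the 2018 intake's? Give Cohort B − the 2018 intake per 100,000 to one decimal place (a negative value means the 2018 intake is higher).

Standard total = 564,800; weights = 0.2606, 0.2748, 0.1863, 0.1992, 0.0791.
Cohort B: 0.2606×13.1 + 0.2748×63.8 + 0.1863×209.2 + 0.1992×332.9 + 0.0791×420.3 = 159.4840 per 100,000.
The 2018 intake: 0.2606×14.7 + 0.2748×104.0 + 0.1863×203.2 + 0.1992×281.0 + 0.0791×510.4 = 166.6230 per 100,000.
Difference = 159.4840 − 166.6230 = -7.1390.

-7.1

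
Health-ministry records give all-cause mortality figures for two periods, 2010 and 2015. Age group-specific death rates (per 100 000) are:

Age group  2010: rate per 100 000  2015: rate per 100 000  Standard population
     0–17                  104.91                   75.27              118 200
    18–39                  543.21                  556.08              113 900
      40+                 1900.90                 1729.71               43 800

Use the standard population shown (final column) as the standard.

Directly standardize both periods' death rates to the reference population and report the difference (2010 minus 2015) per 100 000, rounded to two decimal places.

Standard total = 275 900; weights = 0.4284, 0.4128, 0.1588.
2010: 0.4284×104.91 + 0.4128×543.21 + 0.1588×1900.90 = 570.9728 per 100 000.
2015: 0.4284×75.27 + 0.4128×556.08 + 0.1588×1729.71 = 536.4107 per 100 000.
Difference = 570.9728 − 536.4107 = 34.5621.

34.56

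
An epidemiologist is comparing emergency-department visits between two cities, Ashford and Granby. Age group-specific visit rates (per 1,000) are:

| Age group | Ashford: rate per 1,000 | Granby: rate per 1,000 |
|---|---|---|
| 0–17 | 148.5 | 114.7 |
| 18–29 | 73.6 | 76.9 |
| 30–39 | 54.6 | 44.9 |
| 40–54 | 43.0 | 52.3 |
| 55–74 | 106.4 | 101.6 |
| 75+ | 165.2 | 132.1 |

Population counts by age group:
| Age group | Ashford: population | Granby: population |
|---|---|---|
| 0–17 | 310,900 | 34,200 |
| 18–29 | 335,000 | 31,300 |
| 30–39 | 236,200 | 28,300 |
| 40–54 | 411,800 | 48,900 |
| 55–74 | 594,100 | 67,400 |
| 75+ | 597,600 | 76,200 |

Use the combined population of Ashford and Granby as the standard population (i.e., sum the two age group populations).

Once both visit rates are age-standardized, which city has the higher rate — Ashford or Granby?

Combined standard total = 2,771,900; weights = 0.1245, 0.1321, 0.0954, 0.1662, 0.2386, 0.2431.
Ashford: 0.1245×148.5 + 0.1321×73.6 + 0.0954×54.6 + 0.1662×43.0 + 0.2386×106.4 + 0.2431×165.2 = 106.1201 per 1,000.
Granby: 0.1245×114.7 + 0.1321×76.9 + 0.0954×44.9 + 0.1662×52.3 + 0.2386×101.6 + 0.2431×132.1 = 93.7766 per 1,000.

Ashford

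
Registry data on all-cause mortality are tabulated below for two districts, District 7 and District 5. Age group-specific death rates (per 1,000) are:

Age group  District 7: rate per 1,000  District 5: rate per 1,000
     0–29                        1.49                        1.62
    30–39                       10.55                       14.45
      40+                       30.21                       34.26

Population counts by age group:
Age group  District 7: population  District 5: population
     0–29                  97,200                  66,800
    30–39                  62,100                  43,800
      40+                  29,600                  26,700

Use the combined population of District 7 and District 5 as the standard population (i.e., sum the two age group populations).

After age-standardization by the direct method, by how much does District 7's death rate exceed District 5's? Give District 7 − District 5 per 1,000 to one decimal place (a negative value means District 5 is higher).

-2.0

Combined standard total = 326,200; weights = 0.5028, 0.3246, 0.1726.
District 7: 0.5028×1.49 + 0.3246×10.55 + 0.1726×30.21 = 9.3882 per 1,000.
District 5: 0.5028×1.62 + 0.3246×14.45 + 0.1726×34.26 = 11.4187 per 1,000.
Difference = 9.3882 − 11.4187 = -2.0305.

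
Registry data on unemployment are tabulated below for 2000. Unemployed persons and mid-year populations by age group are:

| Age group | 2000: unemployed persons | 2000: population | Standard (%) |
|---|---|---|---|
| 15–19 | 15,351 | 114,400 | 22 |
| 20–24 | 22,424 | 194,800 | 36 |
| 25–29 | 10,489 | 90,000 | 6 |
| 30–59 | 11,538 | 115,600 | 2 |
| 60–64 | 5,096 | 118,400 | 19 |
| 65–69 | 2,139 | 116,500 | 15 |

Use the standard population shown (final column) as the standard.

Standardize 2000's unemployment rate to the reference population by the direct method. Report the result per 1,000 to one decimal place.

90.9

Age-specific rates per 1,000 for 2000: 134.187, 115.113, 116.544, 99.810, 43.041, 18.361.
Standard weights: 0.22, 0.36, 0.06, 0.02, 0.19, 0.15.
Standardized rate: 0.2200×134.187 + 0.3600×115.113 + 0.0600×116.544 + 0.0200×99.810 + 0.1900×43.041 + 0.1500×18.361 = 90.8825 per 1,000.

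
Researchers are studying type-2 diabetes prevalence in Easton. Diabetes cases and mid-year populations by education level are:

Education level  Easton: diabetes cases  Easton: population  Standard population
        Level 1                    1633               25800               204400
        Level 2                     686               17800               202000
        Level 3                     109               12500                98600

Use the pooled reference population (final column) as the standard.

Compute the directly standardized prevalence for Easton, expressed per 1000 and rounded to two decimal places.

Education-specific rates per 1000 for Easton: 63.295, 38.539, 8.720.
Standard total = 505000; weights = 0.4048, 0.4000, 0.1952.
Standardized rate: 0.4048×63.295 + 0.4000×38.539 + 0.1952×8.720 = 42.7369 per 1000.

42.74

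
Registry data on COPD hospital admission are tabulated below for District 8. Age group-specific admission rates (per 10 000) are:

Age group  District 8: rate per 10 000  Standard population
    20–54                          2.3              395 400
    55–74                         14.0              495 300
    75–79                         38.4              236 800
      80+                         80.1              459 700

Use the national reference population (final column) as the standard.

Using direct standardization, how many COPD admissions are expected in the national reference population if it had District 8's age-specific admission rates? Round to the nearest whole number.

Expected COPD admissions = Σ (standard pop × age-specific rate ÷ 10 000)
= 395 400×2.3/10 000 + 495 300×14.0/10 000 + 236 800×38.4/10 000 + 459 700×80.1/10 000
= 90.94 + 693.42 + 909.31 + 3682.20 = 5375.87.

5376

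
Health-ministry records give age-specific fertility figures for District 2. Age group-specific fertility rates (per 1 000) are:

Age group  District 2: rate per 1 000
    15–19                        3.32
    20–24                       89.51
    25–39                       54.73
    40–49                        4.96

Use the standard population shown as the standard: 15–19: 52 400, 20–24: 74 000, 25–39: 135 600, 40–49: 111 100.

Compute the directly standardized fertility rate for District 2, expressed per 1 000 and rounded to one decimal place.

Standard total = 373 100; weights = 0.1404, 0.1983, 0.3634, 0.2978.
Standardized rate: 0.1404×3.32 + 0.1983×89.51 + 0.3634×54.73 + 0.2978×4.96 = 39.5876 per 1 000.

39.6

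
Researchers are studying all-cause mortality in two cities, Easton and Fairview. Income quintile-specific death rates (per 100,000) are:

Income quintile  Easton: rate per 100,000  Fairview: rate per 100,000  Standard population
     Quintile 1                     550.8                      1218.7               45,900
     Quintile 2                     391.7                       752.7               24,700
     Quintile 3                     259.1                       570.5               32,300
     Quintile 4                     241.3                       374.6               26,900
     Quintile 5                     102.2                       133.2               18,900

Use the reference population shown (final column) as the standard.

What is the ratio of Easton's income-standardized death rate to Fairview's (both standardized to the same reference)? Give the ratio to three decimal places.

Standard total = 148,700; weights = 0.3087, 0.1661, 0.2172, 0.1809, 0.1271.
Easton: 0.3087×550.8 + 0.1661×391.7 + 0.2172×259.1 + 0.1809×241.3 + 0.1271×102.2 = 348.0040 per 100,000.
Fairview: 0.3087×1218.7 + 0.1661×752.7 + 0.2172×570.5 + 0.1809×374.6 + 0.1271×133.2 = 709.8278 per 100,000.
Ratio = 348.0040 ÷ 709.8278 = 0.49027.

0.490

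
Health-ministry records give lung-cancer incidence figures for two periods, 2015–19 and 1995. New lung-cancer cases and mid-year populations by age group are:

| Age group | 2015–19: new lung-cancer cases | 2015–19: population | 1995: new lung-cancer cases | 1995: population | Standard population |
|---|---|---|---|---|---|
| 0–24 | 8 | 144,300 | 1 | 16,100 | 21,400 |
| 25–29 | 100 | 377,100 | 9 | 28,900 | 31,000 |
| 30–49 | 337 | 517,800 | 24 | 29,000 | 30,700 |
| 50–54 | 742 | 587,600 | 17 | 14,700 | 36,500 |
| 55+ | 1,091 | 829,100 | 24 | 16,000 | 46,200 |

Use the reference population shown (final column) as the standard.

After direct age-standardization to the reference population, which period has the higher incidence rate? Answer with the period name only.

Age-specific rates per 100,000 for 2015–19: 5.54, 26.52, 65.08, 126.28, 131.59.
For 1995: 6.21, 31.14, 82.76, 115.65, 150.00.
Standard total = 165,800; weights = 0.1291, 0.1870, 0.1852, 0.2201, 0.2786.
2015–19: 0.1291×5.54 + 0.1870×26.52 + 0.1852×65.08 + 0.2201×126.28 + 0.2786×131.59 = 82.1908 per 100,000.
1995: 0.1291×6.21 + 0.1870×31.14 + 0.1852×82.76 + 0.2201×115.65 + 0.2786×150.00 = 89.2044 per 100,000.
The crude rates (92.76 vs 71.63) would put 2015–19 higher, but that reflects its age composition; once standardized to a common age structure, 1995 has the higher underlying rate.

1995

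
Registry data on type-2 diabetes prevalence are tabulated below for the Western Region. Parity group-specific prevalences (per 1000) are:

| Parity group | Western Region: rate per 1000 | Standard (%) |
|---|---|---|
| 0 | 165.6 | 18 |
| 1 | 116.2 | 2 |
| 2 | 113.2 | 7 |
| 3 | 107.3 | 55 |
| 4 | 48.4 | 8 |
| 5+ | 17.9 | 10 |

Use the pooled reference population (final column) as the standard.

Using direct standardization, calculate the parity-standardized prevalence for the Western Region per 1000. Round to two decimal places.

Standard weights: 0.18, 0.02, 0.07, 0.55, 0.08, 0.10.
Standardized rate: 0.1800×165.6 + 0.0200×116.2 + 0.0700×113.2 + 0.5500×107.3 + 0.0800×48.4 + 0.1000×17.9 = 104.7330 per 1000.

104.73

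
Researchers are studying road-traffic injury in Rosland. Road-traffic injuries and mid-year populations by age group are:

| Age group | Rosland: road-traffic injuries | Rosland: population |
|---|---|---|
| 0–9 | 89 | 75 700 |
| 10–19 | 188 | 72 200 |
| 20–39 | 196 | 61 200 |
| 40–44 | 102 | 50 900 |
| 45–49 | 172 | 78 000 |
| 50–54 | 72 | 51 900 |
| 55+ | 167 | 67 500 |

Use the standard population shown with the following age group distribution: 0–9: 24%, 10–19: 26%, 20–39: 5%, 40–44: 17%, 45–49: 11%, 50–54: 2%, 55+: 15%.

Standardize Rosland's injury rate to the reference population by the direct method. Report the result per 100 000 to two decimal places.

Age-specific rates per 100 000 for Rosland: 117.57, 260.39, 320.26, 200.39, 220.51, 138.73, 247.41.
Standard weights: 0.24, 0.26, 0.05, 0.17, 0.11, 0.02, 0.15.
Standardized rate: 0.2400×117.57 + 0.2600×260.39 + 0.0500×320.26 + 0.1700×200.39 + 0.1100×220.51 + 0.0200×138.73 + 0.1500×247.41 = 210.1394 per 100 000.

210.14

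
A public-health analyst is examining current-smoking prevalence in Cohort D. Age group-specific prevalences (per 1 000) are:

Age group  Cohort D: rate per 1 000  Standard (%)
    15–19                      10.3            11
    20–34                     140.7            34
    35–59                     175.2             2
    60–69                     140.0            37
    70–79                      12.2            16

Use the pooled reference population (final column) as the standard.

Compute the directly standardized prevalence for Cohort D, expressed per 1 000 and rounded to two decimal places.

Standard weights: 0.11, 0.34, 0.02, 0.37, 0.16.
Standardized rate: 0.1100×10.3 + 0.3400×140.7 + 0.0200×175.2 + 0.3700×140.0 + 0.1600×12.2 = 106.2270 per 1 000.

106.23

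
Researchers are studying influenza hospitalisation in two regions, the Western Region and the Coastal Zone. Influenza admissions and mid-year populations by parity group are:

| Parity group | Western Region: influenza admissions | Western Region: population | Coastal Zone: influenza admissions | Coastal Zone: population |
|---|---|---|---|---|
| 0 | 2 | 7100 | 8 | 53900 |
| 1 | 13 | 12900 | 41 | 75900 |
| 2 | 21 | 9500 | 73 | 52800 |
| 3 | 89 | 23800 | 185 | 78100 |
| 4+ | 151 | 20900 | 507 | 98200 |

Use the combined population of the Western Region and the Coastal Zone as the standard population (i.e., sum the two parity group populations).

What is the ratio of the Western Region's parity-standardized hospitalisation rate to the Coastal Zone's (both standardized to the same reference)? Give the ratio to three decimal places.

1.487

Parity-specific rates per 100000 for the Western Region: 28.17, 100.78, 221.05, 373.95, 722.49.
For the Coastal Zone: 14.84, 54.02, 138.26, 236.88, 516.29.
Combined standard total = 433100; weights = 0.1408, 0.2050, 0.1438, 0.2353, 0.2750.
The Western Region: 0.1408×28.17 + 0.2050×100.78 + 0.1438×221.05 + 0.2353×373.95 + 0.2750×722.49 = 343.0905 per 100000.
The Coastal Zone: 0.1408×14.84 + 0.2050×54.02 + 0.1438×138.26 + 0.2353×236.88 + 0.2750×516.29 = 230.7639 per 100000.
Ratio = 343.0905 ÷ 230.7639 = 1.48676.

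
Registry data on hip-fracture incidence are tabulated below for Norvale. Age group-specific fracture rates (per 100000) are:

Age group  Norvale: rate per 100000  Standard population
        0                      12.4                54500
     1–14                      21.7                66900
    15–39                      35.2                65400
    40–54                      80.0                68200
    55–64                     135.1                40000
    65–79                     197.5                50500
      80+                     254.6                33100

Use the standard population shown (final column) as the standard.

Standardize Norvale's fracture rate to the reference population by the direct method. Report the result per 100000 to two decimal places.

88.99

Standard total = 378600; weights = 0.1440, 0.1767, 0.1727, 0.1801, 0.1057, 0.1334, 0.0874.
Standardized rate: 0.1440×12.4 + 0.1767×21.7 + 0.1727×35.2 + 0.1801×80.0 + 0.1057×135.1 + 0.1334×197.5 + 0.0874×254.6 = 88.9874 per 100000.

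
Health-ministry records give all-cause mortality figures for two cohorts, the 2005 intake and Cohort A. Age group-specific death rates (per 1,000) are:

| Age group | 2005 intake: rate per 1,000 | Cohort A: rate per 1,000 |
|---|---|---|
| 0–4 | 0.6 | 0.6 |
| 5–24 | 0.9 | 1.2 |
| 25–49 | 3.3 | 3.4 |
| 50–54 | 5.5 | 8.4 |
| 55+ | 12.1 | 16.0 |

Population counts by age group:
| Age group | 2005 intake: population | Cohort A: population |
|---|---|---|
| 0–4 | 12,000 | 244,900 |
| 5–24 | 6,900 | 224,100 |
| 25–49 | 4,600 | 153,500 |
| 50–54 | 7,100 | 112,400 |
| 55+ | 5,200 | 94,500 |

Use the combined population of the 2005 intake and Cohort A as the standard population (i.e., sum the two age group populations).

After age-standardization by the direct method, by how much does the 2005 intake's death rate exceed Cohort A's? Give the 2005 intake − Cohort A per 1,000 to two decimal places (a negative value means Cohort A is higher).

Combined standard total = 865,200; weights = 0.2969, 0.2670, 0.1827, 0.1381, 0.1152.
The 2005 intake: 0.2969×0.6 + 0.2670×0.9 + 0.1827×3.3 + 0.1381×5.5 + 0.1152×12.1 = 3.1754 per 1,000.
Cohort A: 0.2969×0.6 + 0.2670×1.2 + 0.1827×3.4 + 0.1381×8.4 + 0.1152×16.0 = 4.1238 per 1,000.
Difference = 3.1754 − 4.1238 = -0.9483.

-0.95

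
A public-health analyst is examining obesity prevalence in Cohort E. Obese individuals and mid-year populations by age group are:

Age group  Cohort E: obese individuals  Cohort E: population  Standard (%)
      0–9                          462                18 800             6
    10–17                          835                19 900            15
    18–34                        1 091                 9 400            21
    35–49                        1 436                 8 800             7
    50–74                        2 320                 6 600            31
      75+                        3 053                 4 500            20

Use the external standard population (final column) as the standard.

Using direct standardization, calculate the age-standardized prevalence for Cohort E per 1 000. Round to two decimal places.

288.22

Age-specific rates per 1 000 for Cohort E: 24.574, 41.960, 116.064, 163.182, 351.515, 678.444.
Standard weights: 0.06, 0.15, 0.21, 0.07, 0.31, 0.20.
Standardized rate: 0.0600×24.574 + 0.1500×41.960 + 0.2100×116.064 + 0.0700×163.182 + 0.3100×351.515 + 0.2000×678.444 = 288.2232 per 1 000.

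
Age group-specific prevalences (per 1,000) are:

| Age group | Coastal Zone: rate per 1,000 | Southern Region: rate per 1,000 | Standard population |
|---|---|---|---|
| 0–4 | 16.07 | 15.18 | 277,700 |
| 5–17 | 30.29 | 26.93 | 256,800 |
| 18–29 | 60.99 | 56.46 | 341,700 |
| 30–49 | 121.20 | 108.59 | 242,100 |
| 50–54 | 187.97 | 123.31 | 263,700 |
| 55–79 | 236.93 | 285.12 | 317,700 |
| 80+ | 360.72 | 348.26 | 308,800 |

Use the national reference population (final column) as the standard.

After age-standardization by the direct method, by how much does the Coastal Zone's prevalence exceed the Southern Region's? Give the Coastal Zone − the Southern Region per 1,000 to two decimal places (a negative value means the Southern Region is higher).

5.63

Standard total = 2,008,500; weights = 0.1383, 0.1279, 0.1701, 0.1205, 0.1313, 0.1582, 0.1537.
The Coastal Zone: 0.1383×16.07 + 0.1279×30.29 + 0.1701×60.99 + 0.1205×121.20 + 0.1313×187.97 + 0.1582×236.93 + 0.1537×360.72 = 148.6953 per 1,000.
The Southern Region: 0.1383×15.18 + 0.1279×26.93 + 0.1701×56.46 + 0.1205×108.59 + 0.1313×123.31 + 0.1582×285.12 + 0.1537×348.26 = 143.0696 per 1,000.
Difference = 148.6953 − 143.0696 = 5.6257.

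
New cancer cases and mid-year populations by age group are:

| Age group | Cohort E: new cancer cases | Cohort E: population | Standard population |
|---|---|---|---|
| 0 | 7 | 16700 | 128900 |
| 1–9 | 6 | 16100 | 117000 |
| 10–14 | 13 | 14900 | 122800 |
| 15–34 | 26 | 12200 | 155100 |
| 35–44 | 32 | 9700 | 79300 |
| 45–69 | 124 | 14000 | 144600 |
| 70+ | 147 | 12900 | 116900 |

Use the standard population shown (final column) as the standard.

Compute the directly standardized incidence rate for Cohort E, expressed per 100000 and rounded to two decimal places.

Age-specific rates per 100000 for Cohort E: 41.92, 37.27, 87.25, 213.11, 329.90, 885.71, 1139.53.
Standard total = 864600; weights = 0.1491, 0.1353, 0.1420, 0.1794, 0.0917, 0.1672, 0.1352.
Standardized rate: 0.1491×41.92 + 0.1353×37.27 + 0.1420×87.25 + 0.1794×213.11 + 0.0917×329.90 + 0.1672×885.71 + 0.1352×1139.53 = 394.3768 per 100000.

394.38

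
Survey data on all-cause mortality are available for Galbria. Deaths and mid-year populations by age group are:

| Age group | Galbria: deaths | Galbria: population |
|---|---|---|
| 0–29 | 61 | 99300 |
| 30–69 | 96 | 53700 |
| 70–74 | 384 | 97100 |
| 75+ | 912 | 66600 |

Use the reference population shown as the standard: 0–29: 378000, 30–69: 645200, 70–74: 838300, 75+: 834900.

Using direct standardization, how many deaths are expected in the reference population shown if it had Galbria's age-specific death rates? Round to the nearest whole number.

Age-specific rates per 1000 for Galbria: 0.614, 1.788, 3.955, 13.694.
Expected deaths = Σ (standard pop × age-specific rate ÷ 1000)
= 378000×0.614/1000 + 645200×1.788/1000 + 838300×3.955/1000 + 834900×13.694/1000
= 232.21 + 1153.43 + 3315.21 + 11432.86 = 16133.71.

16134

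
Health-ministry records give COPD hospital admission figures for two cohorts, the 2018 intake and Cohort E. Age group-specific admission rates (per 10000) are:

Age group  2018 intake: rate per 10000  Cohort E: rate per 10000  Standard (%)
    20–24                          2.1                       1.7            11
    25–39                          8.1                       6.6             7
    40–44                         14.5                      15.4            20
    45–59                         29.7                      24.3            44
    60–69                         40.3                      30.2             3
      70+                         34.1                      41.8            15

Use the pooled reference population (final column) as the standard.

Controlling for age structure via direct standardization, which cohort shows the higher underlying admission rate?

2018 intake

Standard weights: 0.11, 0.07, 0.20, 0.44, 0.03, 0.15.
The 2018 intake: 0.1100×2.1 + 0.0700×8.1 + 0.2000×14.5 + 0.4400×29.7 + 0.0300×40.3 + 0.1500×34.1 = 23.0900 per 10000.
Cohort E: 0.1100×1.7 + 0.0700×6.6 + 0.2000×15.4 + 0.4400×24.3 + 0.0300×30.2 + 0.1500×41.8 = 21.5970 per 10000.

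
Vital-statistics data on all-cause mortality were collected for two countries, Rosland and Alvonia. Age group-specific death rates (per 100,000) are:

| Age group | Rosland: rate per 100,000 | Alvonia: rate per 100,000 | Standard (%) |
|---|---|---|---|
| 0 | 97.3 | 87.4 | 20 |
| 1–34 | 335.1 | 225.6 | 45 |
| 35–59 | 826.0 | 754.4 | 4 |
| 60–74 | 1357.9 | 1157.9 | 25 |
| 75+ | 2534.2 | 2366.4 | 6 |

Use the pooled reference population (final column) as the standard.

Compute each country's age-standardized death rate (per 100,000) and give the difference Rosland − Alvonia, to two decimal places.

Standard weights: 0.20, 0.45, 0.04, 0.25, 0.06.
Rosland: 0.2000×97.3 + 0.4500×335.1 + 0.0400×826.0 + 0.2500×1357.9 + 0.0600×2534.2 = 694.8220 per 100,000.
Alvonia: 0.2000×87.4 + 0.4500×225.6 + 0.0400×754.4 + 0.2500×1157.9 + 0.0600×2366.4 = 580.6350 per 100,000.
Difference = 694.8220 − 580.6350 = 114.1870.

114.19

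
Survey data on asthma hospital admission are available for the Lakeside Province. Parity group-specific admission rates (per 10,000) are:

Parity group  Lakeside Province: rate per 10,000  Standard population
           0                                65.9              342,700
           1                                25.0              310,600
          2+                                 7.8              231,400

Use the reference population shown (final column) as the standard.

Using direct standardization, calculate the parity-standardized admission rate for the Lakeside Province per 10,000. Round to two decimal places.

Standard total = 884,700; weights = 0.3874, 0.3511, 0.2616.
Standardized rate: 0.3874×65.9 + 0.3511×25.0 + 0.2616×7.8 = 36.3444 per 10,000.

36.34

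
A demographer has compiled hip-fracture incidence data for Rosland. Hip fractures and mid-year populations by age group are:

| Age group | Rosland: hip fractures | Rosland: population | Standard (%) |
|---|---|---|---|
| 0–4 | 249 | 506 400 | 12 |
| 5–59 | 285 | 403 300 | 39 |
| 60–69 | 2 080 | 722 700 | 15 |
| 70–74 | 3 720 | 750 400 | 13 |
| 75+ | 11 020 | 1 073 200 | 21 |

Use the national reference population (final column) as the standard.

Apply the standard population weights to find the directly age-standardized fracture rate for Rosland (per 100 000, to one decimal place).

356.7

Age-specific rates per 100 000 for Rosland: 49.17, 70.67, 287.81, 495.74, 1026.84.
Standard weights: 0.12, 0.39, 0.15, 0.13, 0.21.
Standardized rate: 0.1200×49.17 + 0.3900×70.67 + 0.1500×287.81 + 0.1300×495.74 + 0.2100×1026.84 = 356.7132 per 100 000.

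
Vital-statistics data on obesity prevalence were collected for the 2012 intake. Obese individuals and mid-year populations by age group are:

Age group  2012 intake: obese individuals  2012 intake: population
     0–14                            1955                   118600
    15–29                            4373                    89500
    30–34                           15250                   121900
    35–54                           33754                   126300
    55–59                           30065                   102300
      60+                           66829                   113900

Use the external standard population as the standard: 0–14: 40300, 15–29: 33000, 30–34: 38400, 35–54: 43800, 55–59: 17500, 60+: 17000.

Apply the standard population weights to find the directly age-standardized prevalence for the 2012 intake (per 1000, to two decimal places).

Age-specific rates per 1000 for the 2012 intake: 16.484, 48.860, 125.103, 267.253, 293.891, 586.734.
Standard total = 190000; weights = 0.2121, 0.1737, 0.2021, 0.2305, 0.0921, 0.0895.
Standardized rate: 0.2121×16.484 + 0.1737×48.860 + 0.2021×125.103 + 0.2305×267.253 + 0.0921×293.891 + 0.0895×586.734 = 178.4414 per 1000.

178.44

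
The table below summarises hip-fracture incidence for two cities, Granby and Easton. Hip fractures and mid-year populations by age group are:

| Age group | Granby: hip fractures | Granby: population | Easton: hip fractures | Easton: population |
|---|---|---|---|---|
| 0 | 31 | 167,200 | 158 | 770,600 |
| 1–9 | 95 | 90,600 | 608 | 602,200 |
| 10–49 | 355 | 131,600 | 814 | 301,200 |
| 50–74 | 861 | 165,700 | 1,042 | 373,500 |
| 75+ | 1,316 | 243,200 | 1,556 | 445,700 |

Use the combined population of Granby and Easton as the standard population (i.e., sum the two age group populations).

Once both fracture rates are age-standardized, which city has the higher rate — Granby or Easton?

Granby

Age-specific rates per 100,000 for Granby: 18.54, 104.86, 269.76, 519.61, 541.12.
For Easton: 20.50, 100.96, 270.25, 278.98, 349.11.
Combined standard total = 3,291,500; weights = 0.2849, 0.2105, 0.1315, 0.1638, 0.2093.
Granby: 0.2849×18.54 + 0.2105×104.86 + 0.1315×269.76 + 0.1638×519.61 + 0.2093×541.12 = 261.1985 per 100,000.
Easton: 0.2849×20.50 + 0.2105×100.96 + 0.1315×270.25 + 0.1638×278.98 + 0.2093×349.11 = 181.3983 per 100,000.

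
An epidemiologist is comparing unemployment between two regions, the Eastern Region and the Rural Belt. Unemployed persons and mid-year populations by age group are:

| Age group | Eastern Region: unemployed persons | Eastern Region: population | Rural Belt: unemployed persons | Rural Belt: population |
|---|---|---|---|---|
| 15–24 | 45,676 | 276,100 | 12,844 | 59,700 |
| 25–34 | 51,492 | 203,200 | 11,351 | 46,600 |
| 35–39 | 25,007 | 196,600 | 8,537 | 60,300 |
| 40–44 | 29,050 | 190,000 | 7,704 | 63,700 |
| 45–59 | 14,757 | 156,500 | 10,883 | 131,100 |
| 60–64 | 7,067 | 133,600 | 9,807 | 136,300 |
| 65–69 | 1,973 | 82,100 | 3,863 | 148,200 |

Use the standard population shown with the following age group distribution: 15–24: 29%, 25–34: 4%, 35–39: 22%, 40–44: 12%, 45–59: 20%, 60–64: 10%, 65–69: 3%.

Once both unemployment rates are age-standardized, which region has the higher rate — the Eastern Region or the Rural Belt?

Rural Belt

Age-specific rates per 1,000 for the Eastern Region: 165.433, 253.406, 127.197, 152.895, 94.294, 52.897, 24.032.
For the Rural Belt: 215.142, 243.584, 141.575, 120.942, 83.013, 71.952, 26.066.
Standard weights: 0.29, 0.04, 0.22, 0.12, 0.20, 0.10, 0.03.
The Eastern Region: 0.2900×165.433 + 0.0400×253.406 + 0.2200×127.197 + 0.1200×152.895 + 0.2000×94.294 + 0.1000×52.897 + 0.0300×24.032 = 129.3119 per 1,000.
The Rural Belt: 0.2900×215.142 + 0.0400×243.584 + 0.2200×141.575 + 0.1200×120.942 + 0.2000×83.013 + 0.1000×71.952 + 0.0300×26.066 = 142.3740 per 1,000.
The crude rates (141.36 vs 100.62) would put the Eastern Region higher, but that reflects its age composition; once standardized to a common age structure, the Rural Belt has the higher underlying rate.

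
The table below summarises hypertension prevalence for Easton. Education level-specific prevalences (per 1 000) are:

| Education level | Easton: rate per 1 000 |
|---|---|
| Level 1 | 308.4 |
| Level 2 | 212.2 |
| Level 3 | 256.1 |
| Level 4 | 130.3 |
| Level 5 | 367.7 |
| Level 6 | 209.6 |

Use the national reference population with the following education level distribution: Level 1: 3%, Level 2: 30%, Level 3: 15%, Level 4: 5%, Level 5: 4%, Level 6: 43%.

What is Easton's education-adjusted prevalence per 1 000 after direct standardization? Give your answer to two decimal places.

Standard weights: 0.03, 0.30, 0.15, 0.05, 0.04, 0.43.
Standardized rate: 0.0300×308.4 + 0.3000×212.2 + 0.1500×256.1 + 0.0500×130.3 + 0.0400×367.7 + 0.4300×209.6 = 222.6780 per 1 000.

222.68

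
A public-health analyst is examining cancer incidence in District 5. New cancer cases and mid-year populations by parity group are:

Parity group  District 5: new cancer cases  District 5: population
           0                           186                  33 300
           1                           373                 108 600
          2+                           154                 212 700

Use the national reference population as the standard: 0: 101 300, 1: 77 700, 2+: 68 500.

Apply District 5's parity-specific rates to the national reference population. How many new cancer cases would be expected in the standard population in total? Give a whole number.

882

Parity-specific rates per 100 000 for District 5: 558.56, 343.46, 72.40.
Expected new cancer cases = Σ (standard pop × parity-specific rate ÷ 100 000)
= 101 300×558.56/100 000 + 77 700×343.46/100 000 + 68 500×72.40/100 000
= 565.82 + 266.87 + 49.60 = 882.29.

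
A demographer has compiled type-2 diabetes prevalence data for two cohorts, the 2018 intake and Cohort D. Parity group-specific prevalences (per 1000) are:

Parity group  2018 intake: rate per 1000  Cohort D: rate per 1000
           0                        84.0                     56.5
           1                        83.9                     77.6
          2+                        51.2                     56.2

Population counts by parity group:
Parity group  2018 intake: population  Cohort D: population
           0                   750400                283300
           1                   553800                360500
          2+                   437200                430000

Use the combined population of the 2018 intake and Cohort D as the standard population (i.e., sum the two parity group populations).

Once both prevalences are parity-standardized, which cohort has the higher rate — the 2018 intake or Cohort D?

2018 intake

Combined standard total = 2815200; weights = 0.3672, 0.3248, 0.3080.
The 2018 intake: 0.3672×84.0 + 0.3248×83.9 + 0.3080×51.2 = 73.8637 per 1000.
Cohort D: 0.3672×56.5 + 0.3248×77.6 + 0.3080×56.2 = 63.2603 per 1000.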